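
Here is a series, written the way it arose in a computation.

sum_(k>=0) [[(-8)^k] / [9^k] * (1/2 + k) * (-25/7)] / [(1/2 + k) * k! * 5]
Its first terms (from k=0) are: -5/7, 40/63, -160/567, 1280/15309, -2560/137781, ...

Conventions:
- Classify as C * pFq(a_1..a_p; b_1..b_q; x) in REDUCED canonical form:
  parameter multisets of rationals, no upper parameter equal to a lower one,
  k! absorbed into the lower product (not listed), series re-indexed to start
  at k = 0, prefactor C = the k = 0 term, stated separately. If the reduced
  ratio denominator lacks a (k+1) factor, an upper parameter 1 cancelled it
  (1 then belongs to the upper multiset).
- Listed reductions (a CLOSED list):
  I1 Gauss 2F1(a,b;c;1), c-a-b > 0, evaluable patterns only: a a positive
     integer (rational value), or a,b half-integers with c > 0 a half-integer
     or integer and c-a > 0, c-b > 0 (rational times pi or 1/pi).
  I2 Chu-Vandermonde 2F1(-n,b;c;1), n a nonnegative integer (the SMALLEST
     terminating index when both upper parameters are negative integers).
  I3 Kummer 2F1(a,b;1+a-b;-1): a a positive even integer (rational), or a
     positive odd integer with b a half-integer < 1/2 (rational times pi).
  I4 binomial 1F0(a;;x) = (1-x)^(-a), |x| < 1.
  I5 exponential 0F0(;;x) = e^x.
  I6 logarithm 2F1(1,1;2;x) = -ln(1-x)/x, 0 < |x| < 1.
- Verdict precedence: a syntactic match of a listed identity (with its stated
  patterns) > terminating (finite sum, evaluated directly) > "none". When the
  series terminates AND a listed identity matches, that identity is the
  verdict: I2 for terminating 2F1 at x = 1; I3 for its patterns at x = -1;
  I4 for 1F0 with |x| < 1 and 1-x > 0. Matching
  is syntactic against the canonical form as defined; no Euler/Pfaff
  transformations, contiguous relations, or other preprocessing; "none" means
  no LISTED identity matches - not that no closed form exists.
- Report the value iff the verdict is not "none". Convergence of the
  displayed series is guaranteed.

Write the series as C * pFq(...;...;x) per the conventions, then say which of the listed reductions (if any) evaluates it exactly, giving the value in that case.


The tell: from the first term -5/7: striking the common factor k + 1/2 reduces the term (C = -5/7).
Step ratio: r(k) = (-8/9) * 1 / [(k+1)] - poly over poly, x = (-8/9) from leading terms; C = -5/7 at k = 0.

Classification (C = -5/7): 0F0 with upper {-}, lower {-}, argument x = -8/9. Verdict (x = -8/9): the I5 exponential reduction applies (the 0F0 exponential series at x = -8/9). Value: (-5/7) * e^(-8/9).


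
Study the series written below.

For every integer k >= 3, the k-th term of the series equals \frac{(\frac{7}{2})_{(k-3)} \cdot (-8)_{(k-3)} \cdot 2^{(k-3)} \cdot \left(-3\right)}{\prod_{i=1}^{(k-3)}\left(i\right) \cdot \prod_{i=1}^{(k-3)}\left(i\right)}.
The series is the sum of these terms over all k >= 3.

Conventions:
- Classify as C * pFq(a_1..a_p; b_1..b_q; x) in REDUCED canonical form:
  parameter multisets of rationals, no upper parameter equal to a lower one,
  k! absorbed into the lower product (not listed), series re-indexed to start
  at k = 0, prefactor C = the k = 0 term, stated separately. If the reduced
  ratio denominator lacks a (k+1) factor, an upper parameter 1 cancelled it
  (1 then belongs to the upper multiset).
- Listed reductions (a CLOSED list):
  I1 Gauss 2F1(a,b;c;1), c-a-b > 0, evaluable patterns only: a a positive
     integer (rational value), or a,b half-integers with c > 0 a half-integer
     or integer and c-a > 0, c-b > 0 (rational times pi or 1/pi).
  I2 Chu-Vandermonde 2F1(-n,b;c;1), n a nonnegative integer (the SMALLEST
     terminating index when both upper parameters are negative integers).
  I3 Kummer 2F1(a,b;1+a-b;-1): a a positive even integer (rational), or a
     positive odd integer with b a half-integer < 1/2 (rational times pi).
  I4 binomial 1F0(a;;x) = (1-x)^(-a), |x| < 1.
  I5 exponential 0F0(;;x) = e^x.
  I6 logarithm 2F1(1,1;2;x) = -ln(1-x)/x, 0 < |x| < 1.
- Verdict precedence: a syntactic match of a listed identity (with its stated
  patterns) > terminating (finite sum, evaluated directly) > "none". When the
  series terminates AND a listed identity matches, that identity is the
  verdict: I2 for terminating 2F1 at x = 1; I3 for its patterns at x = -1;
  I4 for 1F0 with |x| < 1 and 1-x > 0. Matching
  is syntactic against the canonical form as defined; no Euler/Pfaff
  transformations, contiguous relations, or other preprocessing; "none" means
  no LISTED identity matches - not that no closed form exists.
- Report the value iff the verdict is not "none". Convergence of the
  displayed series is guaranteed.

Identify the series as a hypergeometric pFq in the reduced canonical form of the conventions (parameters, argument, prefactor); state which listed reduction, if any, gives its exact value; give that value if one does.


Prefactor -3, argument 2: 2F1 with upper {-8, \frac{7}{2}} over lower {1}. Verdict: terminating - the sum ends at index 8 because -8 is a negative integer; exact evaluation follows. Exact value: -\frac{138873}{128}.

The tell: with t_0 = -3, the lower running product (C = -3, x = 2) is a rising factorial.
Step ratio: r(k) = 2 * (k-8) (k+\frac{7}{2}) / [(k+1) (k+1)] - rational in k, leading ratio 2; with t_0 = -3, classification follows.


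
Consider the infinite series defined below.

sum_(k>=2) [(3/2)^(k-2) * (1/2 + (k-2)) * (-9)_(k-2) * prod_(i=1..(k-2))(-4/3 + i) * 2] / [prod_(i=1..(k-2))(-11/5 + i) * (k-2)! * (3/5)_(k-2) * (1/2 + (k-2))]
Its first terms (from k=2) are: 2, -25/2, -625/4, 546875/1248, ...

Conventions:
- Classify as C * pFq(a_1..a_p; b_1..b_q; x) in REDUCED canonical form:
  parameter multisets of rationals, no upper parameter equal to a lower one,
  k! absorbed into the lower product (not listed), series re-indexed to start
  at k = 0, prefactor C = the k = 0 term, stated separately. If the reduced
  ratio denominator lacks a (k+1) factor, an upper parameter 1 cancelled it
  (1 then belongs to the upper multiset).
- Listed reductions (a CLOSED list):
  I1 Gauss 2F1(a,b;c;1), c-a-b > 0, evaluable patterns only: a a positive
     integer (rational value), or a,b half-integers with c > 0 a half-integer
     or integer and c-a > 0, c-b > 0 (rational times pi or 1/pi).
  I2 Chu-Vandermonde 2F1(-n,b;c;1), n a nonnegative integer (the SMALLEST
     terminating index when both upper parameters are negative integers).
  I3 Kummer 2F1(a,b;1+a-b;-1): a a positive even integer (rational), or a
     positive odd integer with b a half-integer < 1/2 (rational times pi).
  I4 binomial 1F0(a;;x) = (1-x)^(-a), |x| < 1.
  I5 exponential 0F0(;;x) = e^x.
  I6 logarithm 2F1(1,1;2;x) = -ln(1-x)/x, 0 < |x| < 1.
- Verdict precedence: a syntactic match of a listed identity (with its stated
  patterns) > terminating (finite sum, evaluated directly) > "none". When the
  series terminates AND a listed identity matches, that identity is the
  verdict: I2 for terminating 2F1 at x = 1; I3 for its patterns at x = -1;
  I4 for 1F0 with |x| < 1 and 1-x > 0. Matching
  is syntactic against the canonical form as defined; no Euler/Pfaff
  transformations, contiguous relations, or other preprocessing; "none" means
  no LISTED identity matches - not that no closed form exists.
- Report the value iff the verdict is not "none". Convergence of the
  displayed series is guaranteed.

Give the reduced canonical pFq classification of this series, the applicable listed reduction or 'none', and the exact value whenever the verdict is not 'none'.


Reduced: x = 3/2, 2F2, upper = {-9, -1/3}, lower = {-6/5, 3/5}, C = 2. Verdict: terminating - no listed pattern fits, but -9 in the upper list cuts the series at k = 9; direct evaluation. Sum: 2066103386215218827/405128552309784576.

Key step: t_0 = 2 here, and the lower running product (prefactor 2) is a rising factorial.
Ratio: r(k) = (3/2) * (k-9) (k-1/3) / [(k-6/5) (k+3/5) (k+1)] - poly over poly, x = (3/2) from leading terms; C = 2 at k = 0.


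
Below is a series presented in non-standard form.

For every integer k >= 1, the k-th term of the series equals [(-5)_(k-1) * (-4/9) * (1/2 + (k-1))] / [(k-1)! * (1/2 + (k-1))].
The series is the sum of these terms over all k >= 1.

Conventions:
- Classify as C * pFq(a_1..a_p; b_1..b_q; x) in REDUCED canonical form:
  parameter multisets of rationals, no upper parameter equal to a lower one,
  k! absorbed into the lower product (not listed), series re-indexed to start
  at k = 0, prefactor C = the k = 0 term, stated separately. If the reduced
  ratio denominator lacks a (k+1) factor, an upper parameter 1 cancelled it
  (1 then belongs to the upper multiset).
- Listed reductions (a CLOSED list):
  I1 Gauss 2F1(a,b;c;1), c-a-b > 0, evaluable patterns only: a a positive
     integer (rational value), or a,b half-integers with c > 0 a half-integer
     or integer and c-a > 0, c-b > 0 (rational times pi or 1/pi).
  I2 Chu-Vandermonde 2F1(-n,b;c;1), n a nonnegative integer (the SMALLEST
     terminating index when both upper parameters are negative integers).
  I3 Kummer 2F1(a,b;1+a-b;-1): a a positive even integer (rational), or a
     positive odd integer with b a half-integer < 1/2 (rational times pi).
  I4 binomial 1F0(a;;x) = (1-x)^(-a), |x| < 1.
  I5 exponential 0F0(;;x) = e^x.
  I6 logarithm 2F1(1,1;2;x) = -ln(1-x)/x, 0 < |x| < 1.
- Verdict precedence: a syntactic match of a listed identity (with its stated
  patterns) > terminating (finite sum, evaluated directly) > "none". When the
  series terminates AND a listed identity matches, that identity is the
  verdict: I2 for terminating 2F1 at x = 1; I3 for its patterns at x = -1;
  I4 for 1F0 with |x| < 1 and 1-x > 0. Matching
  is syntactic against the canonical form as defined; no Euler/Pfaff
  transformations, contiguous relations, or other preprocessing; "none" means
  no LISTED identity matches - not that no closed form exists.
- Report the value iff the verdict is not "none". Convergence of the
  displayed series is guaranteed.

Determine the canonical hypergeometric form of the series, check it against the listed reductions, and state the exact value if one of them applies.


This is -4/9 * 1F0(-5; -; 1) in reduced canonical form. Verdict: terminating. (-5)_k vanishes past k = 5, leaving a 6-term sum, computed directly. Hence: 0.

Structural cue: from the first term -4/9: k + 1/2 divides numerator and denominator alike; prefactor -4/9 after cancelling.
Consecutive-term ratio: r(k) = 1 * (k-5) / [(k+1)] - poly over poly, x = 1 from leading terms; C = -4/9 at k = 0.


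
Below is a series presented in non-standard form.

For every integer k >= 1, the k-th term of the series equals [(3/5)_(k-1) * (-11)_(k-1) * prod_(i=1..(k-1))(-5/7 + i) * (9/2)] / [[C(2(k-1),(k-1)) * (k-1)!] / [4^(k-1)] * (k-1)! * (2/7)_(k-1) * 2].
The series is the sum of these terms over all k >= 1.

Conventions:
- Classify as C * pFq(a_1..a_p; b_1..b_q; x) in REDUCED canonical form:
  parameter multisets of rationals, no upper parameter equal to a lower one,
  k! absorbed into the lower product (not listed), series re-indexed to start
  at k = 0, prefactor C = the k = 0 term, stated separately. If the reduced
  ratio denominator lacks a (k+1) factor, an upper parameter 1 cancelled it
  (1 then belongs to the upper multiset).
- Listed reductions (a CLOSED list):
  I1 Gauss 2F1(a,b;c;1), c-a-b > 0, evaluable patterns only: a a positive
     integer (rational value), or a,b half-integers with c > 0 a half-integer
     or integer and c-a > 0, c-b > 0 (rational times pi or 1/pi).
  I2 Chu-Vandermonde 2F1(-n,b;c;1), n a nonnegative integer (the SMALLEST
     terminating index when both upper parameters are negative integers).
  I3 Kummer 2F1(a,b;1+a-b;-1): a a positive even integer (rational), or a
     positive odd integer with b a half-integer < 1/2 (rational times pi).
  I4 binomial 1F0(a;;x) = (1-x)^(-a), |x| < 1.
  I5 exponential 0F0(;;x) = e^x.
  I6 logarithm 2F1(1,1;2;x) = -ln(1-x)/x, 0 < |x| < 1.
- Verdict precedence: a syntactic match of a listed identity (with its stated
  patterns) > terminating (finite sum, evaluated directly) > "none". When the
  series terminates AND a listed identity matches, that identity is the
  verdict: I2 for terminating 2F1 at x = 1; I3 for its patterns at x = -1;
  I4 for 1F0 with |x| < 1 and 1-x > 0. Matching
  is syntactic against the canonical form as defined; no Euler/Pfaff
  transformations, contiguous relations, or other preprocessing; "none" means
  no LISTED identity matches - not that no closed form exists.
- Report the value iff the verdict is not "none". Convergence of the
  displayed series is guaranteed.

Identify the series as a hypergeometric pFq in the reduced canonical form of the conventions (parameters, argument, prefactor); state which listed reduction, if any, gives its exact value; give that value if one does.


x = 1 here; the reduced form reads 2F1, upper {-11, 3/5}, lower {1/2}, C = 9/4. Verdict at x = 1: Vandermonde's identity (I2) matches (terminating 2F1 at x = 1 with n = 11, b = 3/5, c = 1/2). Exact value: -7470655461/83007812500.

Structural cue: x = 1 and the parameter 2/7 appears in both the upper and lower lists and cancels.
Consecutive-term ratio: r(k) = 1 * (k-11) (k+3/5) / [(k+1/2) (k+1)] ; factor over Q: parameters, x = 1, and C = 9/4.


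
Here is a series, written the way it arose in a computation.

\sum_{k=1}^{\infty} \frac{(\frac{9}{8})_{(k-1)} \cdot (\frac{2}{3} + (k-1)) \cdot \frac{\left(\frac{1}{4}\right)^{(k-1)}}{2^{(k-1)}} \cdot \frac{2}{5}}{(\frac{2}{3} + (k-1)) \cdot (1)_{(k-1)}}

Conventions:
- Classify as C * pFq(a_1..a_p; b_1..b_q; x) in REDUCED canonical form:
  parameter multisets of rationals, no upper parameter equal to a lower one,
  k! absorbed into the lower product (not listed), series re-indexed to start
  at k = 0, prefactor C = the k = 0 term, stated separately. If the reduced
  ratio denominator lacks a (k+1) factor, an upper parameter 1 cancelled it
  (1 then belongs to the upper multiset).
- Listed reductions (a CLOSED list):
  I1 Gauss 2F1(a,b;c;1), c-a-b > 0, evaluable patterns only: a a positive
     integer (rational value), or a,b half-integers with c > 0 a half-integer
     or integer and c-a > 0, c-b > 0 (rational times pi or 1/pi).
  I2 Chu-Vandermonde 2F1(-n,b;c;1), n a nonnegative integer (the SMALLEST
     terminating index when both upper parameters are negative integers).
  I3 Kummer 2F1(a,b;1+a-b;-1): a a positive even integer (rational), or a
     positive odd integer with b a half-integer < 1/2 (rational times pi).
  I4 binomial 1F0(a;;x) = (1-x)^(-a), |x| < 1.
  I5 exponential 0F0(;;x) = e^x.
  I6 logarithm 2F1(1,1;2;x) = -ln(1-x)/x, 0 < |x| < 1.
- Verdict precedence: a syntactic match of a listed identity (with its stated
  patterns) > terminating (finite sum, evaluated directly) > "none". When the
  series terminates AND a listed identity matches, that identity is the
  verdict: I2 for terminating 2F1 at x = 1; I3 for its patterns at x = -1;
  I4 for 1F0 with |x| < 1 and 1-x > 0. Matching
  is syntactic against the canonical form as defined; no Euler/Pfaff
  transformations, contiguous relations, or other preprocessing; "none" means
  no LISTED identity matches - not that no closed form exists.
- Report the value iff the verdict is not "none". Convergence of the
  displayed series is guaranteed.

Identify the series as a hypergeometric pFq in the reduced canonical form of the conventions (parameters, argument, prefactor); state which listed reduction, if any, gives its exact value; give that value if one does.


At argument \frac{1}{8}: a 1F0 with upper {\frac{9}{8}}, lower {-}, scaled by C = \frac{2}{5}. Verdict (x = \frac{1}{8}): binomial (I4) applies (the 1F0 binomial series: exponent -9/8, x = \frac{1}{8}). Its exact value is \frac{2}{5} \cdot \left(\frac{7}{8}\right)^{-\frac{9}{8}}.

Key observation: x = \frac{1}{8} and the two k-th powers (prefactor 2/5) combine into one argument.
Step ratio: r(k) = \frac{1}{8} * (k+\frac{9}{8}) / [(k+1)] - rational in k. x = \frac{1}{8}; t_0 = \frac{2}{5}; negate the roots.


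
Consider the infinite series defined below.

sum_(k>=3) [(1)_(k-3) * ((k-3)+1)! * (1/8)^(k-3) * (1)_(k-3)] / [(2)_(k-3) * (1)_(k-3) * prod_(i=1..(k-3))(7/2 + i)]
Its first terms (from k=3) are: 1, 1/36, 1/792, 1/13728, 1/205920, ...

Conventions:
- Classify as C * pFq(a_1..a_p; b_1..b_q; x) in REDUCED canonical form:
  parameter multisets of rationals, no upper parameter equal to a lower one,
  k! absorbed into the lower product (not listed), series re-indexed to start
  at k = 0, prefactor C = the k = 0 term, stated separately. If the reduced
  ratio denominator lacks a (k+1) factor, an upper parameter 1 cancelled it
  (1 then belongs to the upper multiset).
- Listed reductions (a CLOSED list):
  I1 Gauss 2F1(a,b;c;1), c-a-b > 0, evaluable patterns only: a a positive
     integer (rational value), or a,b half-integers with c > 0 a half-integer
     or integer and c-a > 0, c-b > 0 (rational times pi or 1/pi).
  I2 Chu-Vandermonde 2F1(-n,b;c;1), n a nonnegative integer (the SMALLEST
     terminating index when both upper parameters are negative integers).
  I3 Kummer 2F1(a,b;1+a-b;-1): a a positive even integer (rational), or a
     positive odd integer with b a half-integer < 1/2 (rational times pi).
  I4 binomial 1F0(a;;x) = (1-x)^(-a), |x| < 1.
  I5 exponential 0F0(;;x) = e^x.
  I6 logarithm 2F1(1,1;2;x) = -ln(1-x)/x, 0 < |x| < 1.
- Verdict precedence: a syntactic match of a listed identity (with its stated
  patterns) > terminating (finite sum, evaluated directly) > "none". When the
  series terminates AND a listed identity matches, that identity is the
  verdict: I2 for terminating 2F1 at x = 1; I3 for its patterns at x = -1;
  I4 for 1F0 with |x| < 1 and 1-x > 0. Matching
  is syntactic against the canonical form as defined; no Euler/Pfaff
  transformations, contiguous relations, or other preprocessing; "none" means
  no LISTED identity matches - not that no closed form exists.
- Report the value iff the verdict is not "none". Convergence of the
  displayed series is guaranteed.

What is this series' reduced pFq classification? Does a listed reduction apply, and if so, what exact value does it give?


Reduced: x = 1/8, 2F1, upper = {1, 1}, lower = {9/2}, C = 1. Verdict: none. No listed pattern accepts 2F1(1, 1; 9/2; 1/8).

The tell: t_0 = 1 here, and (1)_k (prefactor 1) is k! itself.
Adjacent-term ratio: r(k) = (1/8) * (k+1) (k+1) / [(k+9/2) (k+1)] - rational in k, leading ratio (1/8); with t_0 = 1, classification follows.


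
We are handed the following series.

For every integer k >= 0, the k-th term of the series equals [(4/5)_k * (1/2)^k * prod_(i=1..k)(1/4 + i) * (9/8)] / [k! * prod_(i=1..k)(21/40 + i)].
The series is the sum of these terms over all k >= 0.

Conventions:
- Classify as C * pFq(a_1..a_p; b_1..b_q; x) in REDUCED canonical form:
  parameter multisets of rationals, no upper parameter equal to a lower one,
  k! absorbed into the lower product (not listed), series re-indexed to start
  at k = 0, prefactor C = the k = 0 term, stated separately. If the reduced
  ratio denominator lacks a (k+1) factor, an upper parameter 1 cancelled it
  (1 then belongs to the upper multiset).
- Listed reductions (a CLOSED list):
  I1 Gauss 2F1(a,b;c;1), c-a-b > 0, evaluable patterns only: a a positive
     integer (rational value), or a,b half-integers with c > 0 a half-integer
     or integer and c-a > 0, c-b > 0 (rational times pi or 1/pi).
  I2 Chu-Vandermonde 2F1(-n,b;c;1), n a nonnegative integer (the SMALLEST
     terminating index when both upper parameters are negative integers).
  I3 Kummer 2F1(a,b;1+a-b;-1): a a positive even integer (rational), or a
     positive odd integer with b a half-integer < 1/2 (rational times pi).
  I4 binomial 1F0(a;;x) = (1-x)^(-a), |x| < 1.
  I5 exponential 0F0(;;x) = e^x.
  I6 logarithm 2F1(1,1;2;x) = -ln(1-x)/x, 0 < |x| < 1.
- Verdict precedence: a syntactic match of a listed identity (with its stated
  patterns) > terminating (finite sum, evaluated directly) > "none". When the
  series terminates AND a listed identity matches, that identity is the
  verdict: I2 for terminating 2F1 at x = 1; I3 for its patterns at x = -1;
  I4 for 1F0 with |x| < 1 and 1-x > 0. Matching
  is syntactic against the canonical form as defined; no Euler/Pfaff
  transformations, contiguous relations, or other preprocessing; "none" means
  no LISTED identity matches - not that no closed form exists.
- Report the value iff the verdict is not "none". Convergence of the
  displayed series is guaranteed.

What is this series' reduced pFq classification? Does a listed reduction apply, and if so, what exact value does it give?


Reduced: x = 1/2, 2F1, upper = {4/5, 5/4}, lower = {61/40}, C = 9/8. Verdict: none. Every listed pattern misses the 2F1 form at 1/2, upper {4/5, 5/4}.

Key observation: t_0 being 9/8, the running product (C = 9/8, x = 1/2) telescopes to a rising factorial.
Ratio: r(k) = (1/2) * (k+4/5) (k+5/4) / [(k+61/40) (k+1)] - poly over poly, x = (1/2) from leading terms; C = 9/8 at k = 0.


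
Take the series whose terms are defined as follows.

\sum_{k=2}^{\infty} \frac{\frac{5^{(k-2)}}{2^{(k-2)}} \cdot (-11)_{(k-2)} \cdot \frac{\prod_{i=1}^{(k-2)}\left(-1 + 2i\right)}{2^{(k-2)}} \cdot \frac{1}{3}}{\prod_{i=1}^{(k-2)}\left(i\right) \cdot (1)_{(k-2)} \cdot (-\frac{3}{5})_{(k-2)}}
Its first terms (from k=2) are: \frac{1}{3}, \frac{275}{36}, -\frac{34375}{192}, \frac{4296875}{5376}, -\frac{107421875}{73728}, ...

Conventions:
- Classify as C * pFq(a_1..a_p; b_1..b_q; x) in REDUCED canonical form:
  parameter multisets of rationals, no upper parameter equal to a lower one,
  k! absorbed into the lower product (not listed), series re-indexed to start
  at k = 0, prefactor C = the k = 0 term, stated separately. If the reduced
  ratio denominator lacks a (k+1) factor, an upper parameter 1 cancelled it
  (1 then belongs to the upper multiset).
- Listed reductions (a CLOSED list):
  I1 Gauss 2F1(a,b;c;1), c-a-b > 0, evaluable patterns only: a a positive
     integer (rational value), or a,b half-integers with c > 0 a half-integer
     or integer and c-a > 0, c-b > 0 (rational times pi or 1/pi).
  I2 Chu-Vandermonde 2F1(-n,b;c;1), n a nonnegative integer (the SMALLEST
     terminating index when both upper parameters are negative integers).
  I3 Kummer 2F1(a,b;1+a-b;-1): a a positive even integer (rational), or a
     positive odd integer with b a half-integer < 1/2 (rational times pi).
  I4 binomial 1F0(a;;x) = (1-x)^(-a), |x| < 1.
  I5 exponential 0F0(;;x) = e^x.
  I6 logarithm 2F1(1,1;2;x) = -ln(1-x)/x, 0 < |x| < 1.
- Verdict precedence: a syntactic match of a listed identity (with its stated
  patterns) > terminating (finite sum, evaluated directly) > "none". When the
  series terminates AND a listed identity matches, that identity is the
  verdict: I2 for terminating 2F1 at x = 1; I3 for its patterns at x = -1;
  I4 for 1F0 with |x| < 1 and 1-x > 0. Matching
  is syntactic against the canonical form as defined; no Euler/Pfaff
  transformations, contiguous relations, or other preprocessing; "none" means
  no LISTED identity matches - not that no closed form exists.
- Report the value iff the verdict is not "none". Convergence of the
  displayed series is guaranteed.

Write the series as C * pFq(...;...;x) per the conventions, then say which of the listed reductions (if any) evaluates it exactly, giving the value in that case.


The tell: from the first term \frac{1}{3}: the odd product 1*3*...*(2k-1) (C = 1/3, x = 5/2) is 2^k (1/2)_k.
Consecutive-term ratio: r(k) = \frac{5}{2} * (k-11) (k+\frac{1}{2}) / [(k-\frac{3}{5}) (k+1) (k+1)] ; factor over Q: parameters, x = \frac{5}{2}, and C = \frac{1}{3}.

With C = \frac{1}{3}: the canonical form is 2F2(-11, \frac{1}{2}; -\frac{3}{5}, 1; \frac{5}{2}). Verdict: terminating at k = 11: the factor (-11)_k kills every later term; summing the 12 survivors is exact. Value: -\frac{63456607631629500682297}{38316504088553333981184}.


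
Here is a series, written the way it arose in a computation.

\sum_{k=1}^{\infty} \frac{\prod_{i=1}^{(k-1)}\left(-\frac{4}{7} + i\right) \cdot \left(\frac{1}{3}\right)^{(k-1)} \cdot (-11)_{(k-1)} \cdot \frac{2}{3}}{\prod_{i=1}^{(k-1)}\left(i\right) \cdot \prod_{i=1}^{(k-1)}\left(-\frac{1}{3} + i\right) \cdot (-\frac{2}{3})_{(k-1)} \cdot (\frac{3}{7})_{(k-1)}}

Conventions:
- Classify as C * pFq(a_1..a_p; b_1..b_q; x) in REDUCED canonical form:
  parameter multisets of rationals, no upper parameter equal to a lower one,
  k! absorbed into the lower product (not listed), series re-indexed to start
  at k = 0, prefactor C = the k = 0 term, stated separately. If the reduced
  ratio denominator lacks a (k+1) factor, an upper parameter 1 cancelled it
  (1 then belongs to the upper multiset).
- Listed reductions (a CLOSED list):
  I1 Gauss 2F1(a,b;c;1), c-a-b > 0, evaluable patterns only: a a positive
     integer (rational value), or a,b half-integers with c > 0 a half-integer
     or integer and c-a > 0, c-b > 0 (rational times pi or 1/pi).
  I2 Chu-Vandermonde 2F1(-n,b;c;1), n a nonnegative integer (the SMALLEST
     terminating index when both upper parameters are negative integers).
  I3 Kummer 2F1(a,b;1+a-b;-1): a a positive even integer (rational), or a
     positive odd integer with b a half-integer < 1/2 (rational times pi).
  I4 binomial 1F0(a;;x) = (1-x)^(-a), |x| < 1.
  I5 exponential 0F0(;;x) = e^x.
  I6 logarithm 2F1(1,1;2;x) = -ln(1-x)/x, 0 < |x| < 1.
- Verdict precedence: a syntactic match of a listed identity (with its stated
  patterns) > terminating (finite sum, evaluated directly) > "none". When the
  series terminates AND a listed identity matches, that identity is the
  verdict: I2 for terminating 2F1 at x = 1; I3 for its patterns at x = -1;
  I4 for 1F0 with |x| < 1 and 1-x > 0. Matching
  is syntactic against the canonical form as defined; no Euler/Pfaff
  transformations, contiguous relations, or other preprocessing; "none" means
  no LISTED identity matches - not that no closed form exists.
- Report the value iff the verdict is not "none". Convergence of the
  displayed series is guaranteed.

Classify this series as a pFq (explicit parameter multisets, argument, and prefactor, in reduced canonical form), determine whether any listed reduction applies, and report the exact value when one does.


Key step: with t_0 = \frac{2}{3}, the parameter 3/7 appears in both the upper and lower lists and cancels.
Adjacent-term ratio: r(k) = \frac{1}{3} * (k-11) / [(k-\frac{2}{3}) (k+\frac{2}{3}) (k+1)] ; factor over Q: parameters, x = \frac{1}{3}, and C = \frac{2}{3}.

With C = \frac{2}{3}: the canonical form is 1F2(-11; -\frac{2}{3}, \frac{2}{3}; \frac{1}{3}). Verdict: terminating. (-11)_k vanishes past k = 11, leaving a 12-term sum, computed directly. Exact value: -\frac{718211596969772955585797}{118838107734304358400000}.


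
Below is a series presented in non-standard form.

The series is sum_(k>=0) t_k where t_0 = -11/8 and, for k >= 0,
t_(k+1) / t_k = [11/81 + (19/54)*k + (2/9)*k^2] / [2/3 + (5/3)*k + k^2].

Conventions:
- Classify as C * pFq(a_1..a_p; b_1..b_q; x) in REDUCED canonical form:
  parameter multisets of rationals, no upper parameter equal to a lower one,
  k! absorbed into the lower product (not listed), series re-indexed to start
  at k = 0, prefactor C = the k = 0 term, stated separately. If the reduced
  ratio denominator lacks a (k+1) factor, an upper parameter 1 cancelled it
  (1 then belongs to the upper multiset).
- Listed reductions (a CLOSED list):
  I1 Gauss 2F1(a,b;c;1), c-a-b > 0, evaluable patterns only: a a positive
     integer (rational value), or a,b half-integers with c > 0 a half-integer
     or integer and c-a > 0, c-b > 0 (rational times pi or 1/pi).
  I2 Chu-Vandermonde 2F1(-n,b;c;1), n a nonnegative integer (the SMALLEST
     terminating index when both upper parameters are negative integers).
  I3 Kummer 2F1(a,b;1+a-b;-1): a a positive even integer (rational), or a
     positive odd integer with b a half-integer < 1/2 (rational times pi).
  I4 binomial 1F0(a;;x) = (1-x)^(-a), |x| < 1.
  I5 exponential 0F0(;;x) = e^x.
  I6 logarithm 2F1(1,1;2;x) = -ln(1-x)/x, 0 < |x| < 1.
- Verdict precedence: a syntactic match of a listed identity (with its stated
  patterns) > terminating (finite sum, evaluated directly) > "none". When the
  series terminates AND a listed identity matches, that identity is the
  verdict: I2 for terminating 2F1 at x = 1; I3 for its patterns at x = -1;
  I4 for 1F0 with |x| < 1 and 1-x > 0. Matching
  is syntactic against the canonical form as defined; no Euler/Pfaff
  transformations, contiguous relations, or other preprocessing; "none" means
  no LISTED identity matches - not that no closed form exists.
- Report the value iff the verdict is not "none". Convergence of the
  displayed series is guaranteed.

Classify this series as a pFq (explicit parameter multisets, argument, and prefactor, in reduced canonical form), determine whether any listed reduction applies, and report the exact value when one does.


Reduced: x = 2/9, 1F0, upper = {11/12}, lower = {-}, C = -11/8. Verdict: binomial (I4) applies (the 1F0 binomial series: exponent -11/12, x = 2/9). Exact value: (-11/8) * (7/9)^(-11/12).

Structural cue: from the first term -11/8: cancel k + 2/3 from the displayed ratio first; then C = -11/8.
Ratio: r(k) = (2/9) * (k+11/12) / [(k+1)] - poly over poly, x = (2/9) from leading terms; C = -11/8 at k = 0.


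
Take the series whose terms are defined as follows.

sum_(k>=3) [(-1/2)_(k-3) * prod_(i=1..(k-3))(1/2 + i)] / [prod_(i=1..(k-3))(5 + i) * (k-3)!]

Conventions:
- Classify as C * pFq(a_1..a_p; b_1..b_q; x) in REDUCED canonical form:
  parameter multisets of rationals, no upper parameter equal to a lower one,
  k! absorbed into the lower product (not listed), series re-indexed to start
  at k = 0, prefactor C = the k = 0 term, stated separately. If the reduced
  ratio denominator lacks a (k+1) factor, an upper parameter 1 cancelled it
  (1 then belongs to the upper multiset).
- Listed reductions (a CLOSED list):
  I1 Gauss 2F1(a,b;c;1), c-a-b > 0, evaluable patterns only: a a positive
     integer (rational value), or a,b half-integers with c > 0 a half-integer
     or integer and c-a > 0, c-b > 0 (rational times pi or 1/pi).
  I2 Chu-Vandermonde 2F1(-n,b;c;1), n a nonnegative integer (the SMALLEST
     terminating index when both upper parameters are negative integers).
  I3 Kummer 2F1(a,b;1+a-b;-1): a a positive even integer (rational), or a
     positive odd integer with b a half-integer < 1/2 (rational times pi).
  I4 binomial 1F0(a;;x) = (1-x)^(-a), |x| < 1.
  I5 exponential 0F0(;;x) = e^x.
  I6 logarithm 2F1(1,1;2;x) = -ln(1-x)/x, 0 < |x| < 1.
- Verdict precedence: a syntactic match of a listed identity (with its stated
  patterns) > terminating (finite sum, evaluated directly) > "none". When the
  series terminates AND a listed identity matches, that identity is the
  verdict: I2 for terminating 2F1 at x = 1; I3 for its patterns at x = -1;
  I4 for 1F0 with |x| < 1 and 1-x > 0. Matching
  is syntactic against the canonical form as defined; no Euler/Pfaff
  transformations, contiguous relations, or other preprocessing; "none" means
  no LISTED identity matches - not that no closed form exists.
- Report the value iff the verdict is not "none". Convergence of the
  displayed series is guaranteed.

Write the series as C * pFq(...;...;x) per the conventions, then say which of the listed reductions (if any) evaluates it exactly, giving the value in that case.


x = 1 here; the reduced form reads 2F1, upper {-1/2, 3/2}, lower {6}, C = 1. Verdict: the half-integer Gauss pattern (I1) matches (x = 1; upper {-1/2, 3/2} half-integers, c = 6 in the evaluable pattern). Value: (65536/24255) / pi.

The tell: from the first term 1: the lower running product (C = 1, x = 1) is a rising factorial.
Ratio: r(k) = 1 * (k-1/2) (k+3/2) / [(k+6) (k+1)] - rational in k, leading ratio 1; with t_0 = 1, classification follows.


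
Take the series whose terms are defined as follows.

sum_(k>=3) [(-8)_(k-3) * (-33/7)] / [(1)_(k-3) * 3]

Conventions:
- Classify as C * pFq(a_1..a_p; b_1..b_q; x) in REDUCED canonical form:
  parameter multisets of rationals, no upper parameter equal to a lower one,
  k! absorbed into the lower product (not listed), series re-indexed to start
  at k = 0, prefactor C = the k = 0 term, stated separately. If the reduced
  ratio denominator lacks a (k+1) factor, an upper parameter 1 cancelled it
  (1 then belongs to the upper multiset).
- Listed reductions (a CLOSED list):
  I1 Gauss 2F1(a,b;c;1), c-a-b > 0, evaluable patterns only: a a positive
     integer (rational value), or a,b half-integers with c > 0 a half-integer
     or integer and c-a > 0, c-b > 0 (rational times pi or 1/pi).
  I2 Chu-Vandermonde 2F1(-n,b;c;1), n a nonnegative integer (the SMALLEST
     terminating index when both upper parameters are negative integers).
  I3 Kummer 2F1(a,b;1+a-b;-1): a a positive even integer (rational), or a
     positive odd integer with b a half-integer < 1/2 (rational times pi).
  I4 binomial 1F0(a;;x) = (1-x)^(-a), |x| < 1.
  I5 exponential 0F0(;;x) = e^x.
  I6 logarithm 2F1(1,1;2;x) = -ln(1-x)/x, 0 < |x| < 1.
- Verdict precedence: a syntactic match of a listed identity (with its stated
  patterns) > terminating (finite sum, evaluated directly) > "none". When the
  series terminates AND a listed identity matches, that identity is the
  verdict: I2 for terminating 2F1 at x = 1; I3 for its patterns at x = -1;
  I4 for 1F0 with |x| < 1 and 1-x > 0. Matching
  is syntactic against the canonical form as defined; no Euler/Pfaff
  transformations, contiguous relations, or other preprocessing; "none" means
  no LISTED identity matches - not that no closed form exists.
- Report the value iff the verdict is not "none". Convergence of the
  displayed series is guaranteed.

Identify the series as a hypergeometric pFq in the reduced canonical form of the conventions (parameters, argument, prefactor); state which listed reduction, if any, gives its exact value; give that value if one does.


Classification (C = -11/7): 1F0 with upper {-8}, lower {-}, argument x = 1. Verdict: terminating (-8 upstairs). 9 nonzero terms in all; added directly. Hence: 0.

First insight: from the first term -11/7: (1)_k (prefactor -11/7) is k! itself.
Term ratio: r(k) = 1 * (k-8) / [(k+1)] - rational in k. x = 1; t_0 = -11/7; negate the roots.


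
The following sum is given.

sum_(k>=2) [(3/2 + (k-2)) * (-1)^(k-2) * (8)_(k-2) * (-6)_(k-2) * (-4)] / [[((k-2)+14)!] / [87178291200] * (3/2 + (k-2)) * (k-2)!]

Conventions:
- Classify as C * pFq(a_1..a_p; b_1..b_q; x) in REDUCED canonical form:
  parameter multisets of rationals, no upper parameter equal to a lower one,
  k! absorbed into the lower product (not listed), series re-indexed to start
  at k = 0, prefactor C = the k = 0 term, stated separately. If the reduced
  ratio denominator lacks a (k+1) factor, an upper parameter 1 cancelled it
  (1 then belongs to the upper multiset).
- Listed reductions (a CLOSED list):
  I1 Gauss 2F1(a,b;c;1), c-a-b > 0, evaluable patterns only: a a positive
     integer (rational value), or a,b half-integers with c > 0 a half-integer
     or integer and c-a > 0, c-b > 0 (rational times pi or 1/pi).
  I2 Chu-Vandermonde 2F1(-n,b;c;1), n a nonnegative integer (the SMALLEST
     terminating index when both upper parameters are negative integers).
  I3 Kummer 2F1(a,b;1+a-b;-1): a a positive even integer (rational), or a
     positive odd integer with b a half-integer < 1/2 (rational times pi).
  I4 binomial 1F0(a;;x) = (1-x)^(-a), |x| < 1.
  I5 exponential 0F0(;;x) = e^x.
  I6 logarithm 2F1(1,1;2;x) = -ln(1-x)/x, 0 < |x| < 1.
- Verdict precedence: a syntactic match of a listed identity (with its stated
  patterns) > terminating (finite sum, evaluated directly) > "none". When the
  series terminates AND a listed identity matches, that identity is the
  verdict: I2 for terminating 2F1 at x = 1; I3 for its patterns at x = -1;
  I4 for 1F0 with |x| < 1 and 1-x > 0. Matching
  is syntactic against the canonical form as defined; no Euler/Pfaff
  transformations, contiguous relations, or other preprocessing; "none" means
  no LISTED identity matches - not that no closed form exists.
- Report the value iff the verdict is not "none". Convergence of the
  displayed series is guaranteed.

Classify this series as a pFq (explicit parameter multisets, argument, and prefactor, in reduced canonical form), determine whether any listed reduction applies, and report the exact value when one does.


Key step: from the first term -4: the denominator's factorial ratio (prefactor -4) is a lower Pochhammer.
Term ratio: r(k) = (-1) * (k-6) (k+8) / [(k+15) (k+1)] ; factor over Q: parameters, x = (-1), and C = -4.

x = -1 here; the reduced form reads 2F1, upper {-6, 8}, lower {15}, C = -4. Verdict: Kummer's theorem (I3) fires (x = -1; c = 15 equals 1+a-b for upper {-6, 8}: listed pattern). Exact value: -286/5.


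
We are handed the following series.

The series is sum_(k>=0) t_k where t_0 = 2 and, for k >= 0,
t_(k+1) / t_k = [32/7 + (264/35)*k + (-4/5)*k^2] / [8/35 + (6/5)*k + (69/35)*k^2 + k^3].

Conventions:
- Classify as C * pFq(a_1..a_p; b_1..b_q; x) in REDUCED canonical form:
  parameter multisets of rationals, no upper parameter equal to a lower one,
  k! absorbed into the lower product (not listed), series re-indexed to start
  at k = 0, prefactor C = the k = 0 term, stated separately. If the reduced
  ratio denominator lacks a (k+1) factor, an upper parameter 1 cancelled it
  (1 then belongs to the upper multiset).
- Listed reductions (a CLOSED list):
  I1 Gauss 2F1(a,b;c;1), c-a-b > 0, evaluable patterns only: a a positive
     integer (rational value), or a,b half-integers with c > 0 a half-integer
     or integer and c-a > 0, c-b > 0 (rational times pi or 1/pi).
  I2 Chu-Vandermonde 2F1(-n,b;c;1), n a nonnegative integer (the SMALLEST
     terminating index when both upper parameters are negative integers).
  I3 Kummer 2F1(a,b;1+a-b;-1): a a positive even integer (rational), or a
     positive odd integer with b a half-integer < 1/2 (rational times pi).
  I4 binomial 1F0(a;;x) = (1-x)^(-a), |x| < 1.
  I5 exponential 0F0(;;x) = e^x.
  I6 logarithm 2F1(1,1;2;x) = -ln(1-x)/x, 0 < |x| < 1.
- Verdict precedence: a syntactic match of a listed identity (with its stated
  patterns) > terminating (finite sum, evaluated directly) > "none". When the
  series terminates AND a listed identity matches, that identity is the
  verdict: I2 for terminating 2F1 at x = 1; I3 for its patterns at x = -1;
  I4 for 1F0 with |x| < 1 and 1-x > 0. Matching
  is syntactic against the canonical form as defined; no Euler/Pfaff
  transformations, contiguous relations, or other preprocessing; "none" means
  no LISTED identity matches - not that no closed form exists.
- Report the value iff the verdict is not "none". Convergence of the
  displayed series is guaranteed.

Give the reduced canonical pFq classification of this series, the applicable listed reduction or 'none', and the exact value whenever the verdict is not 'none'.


The series (x = -4/5) is 1F1: upper {-10}, lower {2/5}, prefactor 2. Verdict: terminating - the sum ends at index 10 because -10 is a negative integer; exact evaluation follows. Exact value: 365570381866/1290691017.

Key observation: t_0 = 2 here, and the expanded ratio factors over Q; C = 2, x = -4/5, roots give parameters.
Adjacent-term ratio: r(k) = (-4/5) * (k-10) / [(k+2/5) (k+1)] - rational in k, leading ratio (-4/5); with t_0 = 2, classification follows.


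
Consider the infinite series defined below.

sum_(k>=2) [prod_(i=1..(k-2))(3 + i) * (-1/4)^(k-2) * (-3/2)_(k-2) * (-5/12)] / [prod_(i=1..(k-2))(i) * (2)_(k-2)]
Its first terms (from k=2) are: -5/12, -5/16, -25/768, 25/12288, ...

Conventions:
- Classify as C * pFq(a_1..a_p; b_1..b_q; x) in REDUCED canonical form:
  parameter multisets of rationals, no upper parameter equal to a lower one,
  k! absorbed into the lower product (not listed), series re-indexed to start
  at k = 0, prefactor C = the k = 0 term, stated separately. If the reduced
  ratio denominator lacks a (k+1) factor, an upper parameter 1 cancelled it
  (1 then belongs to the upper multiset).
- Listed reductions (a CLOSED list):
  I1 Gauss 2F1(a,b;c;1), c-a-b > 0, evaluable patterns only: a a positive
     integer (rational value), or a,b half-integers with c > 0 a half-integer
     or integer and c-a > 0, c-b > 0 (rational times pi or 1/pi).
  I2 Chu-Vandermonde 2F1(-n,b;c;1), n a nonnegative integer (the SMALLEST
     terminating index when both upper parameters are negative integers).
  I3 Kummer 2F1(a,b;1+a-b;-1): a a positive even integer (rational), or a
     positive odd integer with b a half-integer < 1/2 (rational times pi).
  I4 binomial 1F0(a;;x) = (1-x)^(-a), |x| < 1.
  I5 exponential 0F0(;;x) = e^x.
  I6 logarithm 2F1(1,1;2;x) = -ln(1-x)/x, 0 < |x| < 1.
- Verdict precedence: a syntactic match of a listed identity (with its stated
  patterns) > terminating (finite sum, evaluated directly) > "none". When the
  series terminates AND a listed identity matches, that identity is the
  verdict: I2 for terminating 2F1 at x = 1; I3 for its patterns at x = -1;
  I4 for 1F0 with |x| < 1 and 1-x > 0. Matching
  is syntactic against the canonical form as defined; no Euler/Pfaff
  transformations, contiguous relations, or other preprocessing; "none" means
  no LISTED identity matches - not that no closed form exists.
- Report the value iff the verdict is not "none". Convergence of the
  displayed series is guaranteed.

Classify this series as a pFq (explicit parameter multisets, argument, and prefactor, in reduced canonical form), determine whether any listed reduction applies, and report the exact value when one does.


Structural cue: from the first term -5/12: the running product (prefactor -5/12) telescopes to a rising factorial.
Ratio: r(k) = (-1/4) * (k-3/2) (k+4) / [(k+2) (k+1)] ; factor over Q: parameters, x = (-1/4), and C = -5/12.

Reduced: x = -1/4, 2F1, upper = {-3/2, 4}, lower = {2}, C = -5/12. Verdict: none. No listed pattern accepts 2F1(-3/2, 4; 2; -1/4).
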